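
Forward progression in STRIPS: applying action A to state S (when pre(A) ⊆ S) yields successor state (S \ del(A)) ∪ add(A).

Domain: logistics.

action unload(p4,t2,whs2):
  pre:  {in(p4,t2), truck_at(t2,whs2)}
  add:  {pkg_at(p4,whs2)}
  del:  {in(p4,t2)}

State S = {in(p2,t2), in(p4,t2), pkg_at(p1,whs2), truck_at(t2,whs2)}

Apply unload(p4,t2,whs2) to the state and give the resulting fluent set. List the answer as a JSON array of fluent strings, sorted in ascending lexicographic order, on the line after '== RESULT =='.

Progress:
  pre ⊆ S: {in(p4,t2), truck_at(t2,whs2)} ⊆ S  — applicable
  S \ del = {in(p2,t2), pkg_at(p1,whs2), truck_at(t2,whs2)}
  ∪ add   = {in(p2,t2), pkg_at(p1,whs2), pkg_at(p4,whs2), truck_at(t2,whs2)}

== RESULT ==
["in(p2,t2)", "pkg_at(p1,whs2)", "pkg_at(p4,whs2)", "truck_at(t2,whs2)"]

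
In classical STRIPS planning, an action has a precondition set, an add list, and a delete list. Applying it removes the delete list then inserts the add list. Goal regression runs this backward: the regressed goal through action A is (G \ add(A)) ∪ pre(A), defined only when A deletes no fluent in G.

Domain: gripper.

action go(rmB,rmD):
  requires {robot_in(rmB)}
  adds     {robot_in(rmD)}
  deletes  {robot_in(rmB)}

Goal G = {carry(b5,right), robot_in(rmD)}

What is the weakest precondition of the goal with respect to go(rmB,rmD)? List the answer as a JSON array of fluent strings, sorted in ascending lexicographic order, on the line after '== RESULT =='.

Compute (G \ add) ∪ pre:
  G ∩ del = {}  (empty — regression defined)
  G \ add = {carry(b5,right), robot_in(rmD)} \ {robot_in(rmD)} = {carry(b5,right)}
  ∪ pre   = {carry(b5,right)} ∪ {robot_in(rmB)}
          = {carry(b5,right), robot_in(rmB)}

== RESULT ==
["carry(b5,right)", "robot_in(rmB)"]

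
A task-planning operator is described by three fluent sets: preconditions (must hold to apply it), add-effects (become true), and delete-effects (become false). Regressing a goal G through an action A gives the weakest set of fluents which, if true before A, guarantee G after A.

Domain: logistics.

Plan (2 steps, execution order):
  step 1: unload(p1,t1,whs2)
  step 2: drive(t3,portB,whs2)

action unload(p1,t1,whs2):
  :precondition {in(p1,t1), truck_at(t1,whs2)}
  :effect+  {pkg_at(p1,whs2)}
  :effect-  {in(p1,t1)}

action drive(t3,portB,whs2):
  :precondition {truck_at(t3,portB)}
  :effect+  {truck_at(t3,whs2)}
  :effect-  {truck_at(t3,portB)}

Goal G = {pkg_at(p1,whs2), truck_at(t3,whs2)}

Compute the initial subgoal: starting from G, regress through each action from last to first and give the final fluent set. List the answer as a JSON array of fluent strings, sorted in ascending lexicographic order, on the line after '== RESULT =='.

Regress step by step:
  through step 2 (drive(t3,portB,whs2)): drop {truck_at(t3,whs2)}, keep {pkg_at(p1,whs2)}, require {truck_at(t3,portB)}
    → {pkg_at(p1,whs2), truck_at(t3,portB)}
  through step 1 (unload(p1,t1,whs2)): drop {pkg_at(p1,whs2)}, keep {truck_at(t3,portB)}, require {in(p1,t1), truck_at(t1,whs2)}
    → {in(p1,t1), truck_at(t1,whs2), truck_at(t3,portB)}

== RESULT ==
["in(p1,t1)", "truck_at(t1,whs2)", "truck_at(t3,portB)"]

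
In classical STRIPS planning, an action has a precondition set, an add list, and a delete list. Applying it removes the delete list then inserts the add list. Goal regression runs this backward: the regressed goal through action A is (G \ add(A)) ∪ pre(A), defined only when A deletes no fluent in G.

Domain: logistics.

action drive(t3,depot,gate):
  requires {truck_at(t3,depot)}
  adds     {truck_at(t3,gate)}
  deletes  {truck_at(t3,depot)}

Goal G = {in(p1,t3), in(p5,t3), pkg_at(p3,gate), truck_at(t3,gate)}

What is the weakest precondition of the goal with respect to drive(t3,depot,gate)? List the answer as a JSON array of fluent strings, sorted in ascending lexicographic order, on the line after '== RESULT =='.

Compute (G \ add) ∪ pre:
  G ∩ del = {}  (empty — regression defined)
  G \ add = {in(p1,t3), in(p5,t3), pkg_at(p3,gate), truck_at(t3,gate)} \ {truck_at(t3,gate)} = {in(p1,t3), in(p5,t3), pkg_at(p3,gate)}
  ∪ pre   = {in(p1,t3), in(p5,t3), pkg_at(p3,gate)} ∪ {truck_at(t3,depot)}
          = {in(p1,t3), in(p5,t3), pkg_at(p3,gate), truck_at(t3,depot)}

== RESULT ==
["in(p1,t3)", "in(p5,t3)", "pkg_at(p3,gate)", "truck_at(t3,depot)"]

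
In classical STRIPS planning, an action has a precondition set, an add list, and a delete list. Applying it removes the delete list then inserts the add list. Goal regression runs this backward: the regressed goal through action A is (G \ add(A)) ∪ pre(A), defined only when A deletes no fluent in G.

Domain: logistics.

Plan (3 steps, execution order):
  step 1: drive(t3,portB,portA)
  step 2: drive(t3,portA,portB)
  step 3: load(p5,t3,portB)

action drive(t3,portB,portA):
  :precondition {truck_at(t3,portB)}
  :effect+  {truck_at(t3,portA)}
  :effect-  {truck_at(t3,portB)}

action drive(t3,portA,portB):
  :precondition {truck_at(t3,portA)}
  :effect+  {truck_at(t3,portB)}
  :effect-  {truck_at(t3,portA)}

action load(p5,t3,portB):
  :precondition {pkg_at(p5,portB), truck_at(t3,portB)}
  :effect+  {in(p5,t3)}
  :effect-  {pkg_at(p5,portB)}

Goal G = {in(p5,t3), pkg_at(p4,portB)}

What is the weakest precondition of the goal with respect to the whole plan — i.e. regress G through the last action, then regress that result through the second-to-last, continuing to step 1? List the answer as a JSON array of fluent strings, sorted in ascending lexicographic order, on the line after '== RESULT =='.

Regress step by step:
  through step 3 (load(p5,t3,portB)): drop {in(p5,t3)}, keep {pkg_at(p4,portB)}, require {pkg_at(p5,portB), truck_at(t3,portB)}
    → {pkg_at(p4,portB), pkg_at(p5,portB), truck_at(t3,portB)}
  through step 2 (drive(t3,portA,portB)): drop {truck_at(t3,portB)}, keep {pkg_at(p4,portB), pkg_at(p5,portB)}, require {truck_at(t3,portA)}
    → {pkg_at(p4,portB), pkg_at(p5,portB), truck_at(t3,portA)}
  through step 1 (drive(t3,portB,portA)): drop {truck_at(t3,portA)}, keep {pkg_at(p4,portB), pkg_at(p5,portB)}, require {truck_at(t3,portB)}
    → {pkg_at(p4,portB), pkg_at(p5,portB), truck_at(t3,portB)}

== RESULT ==
["pkg_at(p4,portB)", "pkg_at(p5,portB)", "truck_at(t3,portB)"]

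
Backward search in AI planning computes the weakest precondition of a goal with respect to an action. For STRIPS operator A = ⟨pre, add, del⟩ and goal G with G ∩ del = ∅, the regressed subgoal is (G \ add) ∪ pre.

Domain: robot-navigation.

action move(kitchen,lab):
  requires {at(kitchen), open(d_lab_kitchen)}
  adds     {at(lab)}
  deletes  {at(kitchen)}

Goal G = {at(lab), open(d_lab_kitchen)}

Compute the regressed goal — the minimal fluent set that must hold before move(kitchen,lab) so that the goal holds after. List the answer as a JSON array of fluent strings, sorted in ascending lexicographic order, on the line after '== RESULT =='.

Compute (G \ add) ∪ pre:
  G ∩ del = {}  (empty — regression defined)
  G \ add = {at(lab), open(d_lab_kitchen)} \ {at(lab)} = {open(d_lab_kitchen)}
  ∪ pre   = {open(d_lab_kitchen)} ∪ {at(kitchen), open(d_lab_kitchen)}
          = {at(kitchen), open(d_lab_kitchen)}

== RESULT ==
["at(kitchen)", "open(d_lab_kitchen)"]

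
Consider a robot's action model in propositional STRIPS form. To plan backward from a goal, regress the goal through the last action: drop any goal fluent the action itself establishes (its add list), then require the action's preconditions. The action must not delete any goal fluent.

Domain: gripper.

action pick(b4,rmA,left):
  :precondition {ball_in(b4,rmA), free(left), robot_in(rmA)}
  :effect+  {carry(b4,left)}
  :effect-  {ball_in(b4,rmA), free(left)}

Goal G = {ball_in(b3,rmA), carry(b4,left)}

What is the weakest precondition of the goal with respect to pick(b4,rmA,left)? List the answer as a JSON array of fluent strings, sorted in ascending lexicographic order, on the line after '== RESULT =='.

Compute (G \ add) ∪ pre:
  G ∩ del = {}  (empty — regression defined)
  G \ add = {ball_in(b3,rmA), carry(b4,left)} \ {carry(b4,left)} = {ball_in(b3,rmA)}
  ∪ pre   = {ball_in(b3,rmA)} ∪ {ball_in(b4,rmA), free(left), robot_in(rmA)}
          = {ball_in(b3,rmA), ball_in(b4,rmA), free(left), robot_in(rmA)}

== RESULT ==
["ball_in(b3,rmA)", "ball_in(b4,rmA)", "free(left)", "robot_in(rmA)"]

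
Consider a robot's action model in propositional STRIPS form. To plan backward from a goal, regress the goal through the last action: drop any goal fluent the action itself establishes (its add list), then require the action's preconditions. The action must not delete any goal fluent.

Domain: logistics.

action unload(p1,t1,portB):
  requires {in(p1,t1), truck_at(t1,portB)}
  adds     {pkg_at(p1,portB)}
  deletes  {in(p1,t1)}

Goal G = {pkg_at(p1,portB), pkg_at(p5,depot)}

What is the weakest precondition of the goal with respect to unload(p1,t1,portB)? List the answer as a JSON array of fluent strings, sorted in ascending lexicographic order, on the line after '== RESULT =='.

Compute (G \ add) ∪ pre:
  G ∩ del = {}  (empty — regression defined)
  G \ add = {pkg_at(p1,portB), pkg_at(p5,depot)} \ {pkg_at(p1,portB)} = {pkg_at(p5,depot)}
  ∪ pre   = {pkg_at(p5,depot)} ∪ {in(p1,t1), truck_at(t1,portB)}
          = {in(p1,t1), pkg_at(p5,depot), truck_at(t1,portB)}

== RESULT ==
["in(p1,t1)", "pkg_at(p5,depot)", "truck_at(t1,portB)"]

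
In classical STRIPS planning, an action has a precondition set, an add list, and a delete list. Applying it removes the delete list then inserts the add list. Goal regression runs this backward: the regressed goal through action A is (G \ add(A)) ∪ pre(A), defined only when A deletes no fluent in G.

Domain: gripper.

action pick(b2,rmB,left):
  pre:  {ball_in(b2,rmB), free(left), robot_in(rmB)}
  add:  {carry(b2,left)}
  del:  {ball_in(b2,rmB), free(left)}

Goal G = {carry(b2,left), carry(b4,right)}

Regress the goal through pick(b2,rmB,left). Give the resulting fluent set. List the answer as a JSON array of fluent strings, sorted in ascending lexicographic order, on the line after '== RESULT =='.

Regress:
  G ∩ del = {}  (empty — regression defined)
  G \ add = {carry(b2,left), carry(b4,right)} \ {carry(b2,left)} = {carry(b4,right)}
  ∪ pre   = {carry(b4,right)} ∪ {ball_in(b2,rmB), free(left), robot_in(rmB)}
          = {ball_in(b2,rmB), carry(b4,right), free(left), robot_in(rmB)}

== RESULT ==
["ball_in(b2,rmB)", "carry(b4,right)", "free(left)", "robot_in(rmB)"]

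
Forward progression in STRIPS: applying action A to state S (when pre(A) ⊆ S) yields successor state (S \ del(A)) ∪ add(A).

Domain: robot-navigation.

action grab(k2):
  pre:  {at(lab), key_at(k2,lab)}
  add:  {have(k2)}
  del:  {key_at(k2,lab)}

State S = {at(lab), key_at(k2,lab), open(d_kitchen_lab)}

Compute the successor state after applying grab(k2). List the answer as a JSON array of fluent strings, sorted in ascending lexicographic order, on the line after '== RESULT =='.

Compute (S \ del) ∪ add:
  pre ⊆ S: {at(lab), key_at(k2,lab)} ⊆ S  — applicable
  S \ del = {at(lab), open(d_kitchen_lab)}
  ∪ add   = {at(lab), have(k2), open(d_kitchen_lab)}

== RESULT ==
["at(lab)", "have(k2)", "open(d_kitchen_lab)"]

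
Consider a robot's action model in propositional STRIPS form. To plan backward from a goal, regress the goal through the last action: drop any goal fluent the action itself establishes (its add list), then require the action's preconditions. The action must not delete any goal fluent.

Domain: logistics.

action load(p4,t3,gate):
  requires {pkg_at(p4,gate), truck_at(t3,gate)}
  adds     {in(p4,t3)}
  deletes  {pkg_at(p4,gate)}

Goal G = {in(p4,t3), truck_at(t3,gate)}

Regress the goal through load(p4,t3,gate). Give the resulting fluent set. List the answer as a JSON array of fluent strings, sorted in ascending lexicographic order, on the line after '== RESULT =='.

Compute (G \ add) ∪ pre:
  G ∩ del = {}  (empty — regression defined)
  G \ add = {in(p4,t3), truck_at(t3,gate)} \ {in(p4,t3)} = {truck_at(t3,gate)}
  ∪ pre   = {truck_at(t3,gate)} ∪ {pkg_at(p4,gate), truck_at(t3,gate)}
          = {pkg_at(p4,gate), truck_at(t3,gate)}

== RESULT ==
["pkg_at(p4,gate)", "truck_at(t3,gate)"]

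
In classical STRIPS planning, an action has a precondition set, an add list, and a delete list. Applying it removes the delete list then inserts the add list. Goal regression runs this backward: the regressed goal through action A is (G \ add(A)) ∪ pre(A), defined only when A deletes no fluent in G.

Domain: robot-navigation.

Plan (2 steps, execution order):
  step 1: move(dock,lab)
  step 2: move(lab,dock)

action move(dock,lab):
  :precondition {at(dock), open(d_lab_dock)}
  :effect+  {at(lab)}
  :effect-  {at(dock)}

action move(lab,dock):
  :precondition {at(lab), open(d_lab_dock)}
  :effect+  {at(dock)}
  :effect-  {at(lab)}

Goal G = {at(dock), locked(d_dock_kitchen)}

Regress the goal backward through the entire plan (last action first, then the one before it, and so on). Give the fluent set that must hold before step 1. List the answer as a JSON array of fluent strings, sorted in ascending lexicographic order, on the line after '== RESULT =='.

Work backward from the goal:
  through step 2 (move(lab,dock)): drop {at(dock)}, keep {locked(d_dock_kitchen)}, require {at(lab), open(d_lab_dock)}
    → {at(lab), locked(d_dock_kitchen), open(d_lab_dock)}
  through step 1 (move(dock,lab)): drop {at(lab)}, keep {locked(d_dock_kitchen), open(d_lab_dock)}, require {at(dock), open(d_lab_dock)}
    → {at(dock), locked(d_dock_kitchen), open(d_lab_dock)}

== RESULT ==
["at(dock)", "locked(d_dock_kitchen)", "open(d_lab_dock)"]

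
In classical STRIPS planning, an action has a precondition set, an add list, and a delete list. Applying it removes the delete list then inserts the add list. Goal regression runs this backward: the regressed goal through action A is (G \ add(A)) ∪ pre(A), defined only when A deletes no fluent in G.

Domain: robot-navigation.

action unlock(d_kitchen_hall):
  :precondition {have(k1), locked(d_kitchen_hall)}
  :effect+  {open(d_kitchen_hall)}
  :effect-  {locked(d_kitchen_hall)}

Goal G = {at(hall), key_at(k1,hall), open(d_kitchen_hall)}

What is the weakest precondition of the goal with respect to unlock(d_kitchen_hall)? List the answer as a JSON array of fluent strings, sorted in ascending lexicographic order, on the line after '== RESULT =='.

Compute (G \ add) ∪ pre:
  G ∩ del = {}  (empty — regression defined)
  G \ add = {at(hall), key_at(k1,hall), open(d_kitchen_hall)} \ {open(d_kitchen_hall)} = {at(hall), key_at(k1,hall)}
  ∪ pre   = {at(hall), key_at(k1,hall)} ∪ {have(k1), locked(d_kitchen_hall)}
          = {at(hall), have(k1), key_at(k1,hall), locked(d_kitchen_hall)}

== RESULT ==
["at(hall)", "have(k1)", "key_at(k1,hall)", "locked(d_kitchen_hall)"]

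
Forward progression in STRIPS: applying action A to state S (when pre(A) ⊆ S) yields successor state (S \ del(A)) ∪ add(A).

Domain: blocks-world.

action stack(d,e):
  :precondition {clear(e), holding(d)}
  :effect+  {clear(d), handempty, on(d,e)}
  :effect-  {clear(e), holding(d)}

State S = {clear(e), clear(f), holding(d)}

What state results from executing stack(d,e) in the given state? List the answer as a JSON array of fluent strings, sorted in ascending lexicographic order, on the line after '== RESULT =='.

Compute (S \ del) ∪ add:
  pre ⊆ S: {clear(e), holding(d)} ⊆ S  — applicable
  S \ del = {clear(f)}
  ∪ add   = {clear(d), clear(f), handempty, on(d,e)}

== RESULT ==
["clear(d)", "clear(f)", "handempty", "on(d,e)"]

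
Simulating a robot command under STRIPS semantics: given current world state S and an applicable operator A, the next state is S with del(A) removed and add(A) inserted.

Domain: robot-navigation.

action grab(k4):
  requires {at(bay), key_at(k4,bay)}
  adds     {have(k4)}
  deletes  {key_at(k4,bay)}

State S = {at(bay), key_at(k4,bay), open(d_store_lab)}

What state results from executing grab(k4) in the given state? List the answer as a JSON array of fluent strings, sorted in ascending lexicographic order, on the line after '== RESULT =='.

Compute (S \ del) ∪ add:
  pre ⊆ S: {at(bay), key_at(k4,bay)} ⊆ S  — applicable
  S \ del = {at(bay), open(d_store_lab)}
  ∪ add   = {at(bay), have(k4), open(d_store_lab)}

== RESULT ==
["at(bay)", "have(k4)", "open(d_store_lab)"]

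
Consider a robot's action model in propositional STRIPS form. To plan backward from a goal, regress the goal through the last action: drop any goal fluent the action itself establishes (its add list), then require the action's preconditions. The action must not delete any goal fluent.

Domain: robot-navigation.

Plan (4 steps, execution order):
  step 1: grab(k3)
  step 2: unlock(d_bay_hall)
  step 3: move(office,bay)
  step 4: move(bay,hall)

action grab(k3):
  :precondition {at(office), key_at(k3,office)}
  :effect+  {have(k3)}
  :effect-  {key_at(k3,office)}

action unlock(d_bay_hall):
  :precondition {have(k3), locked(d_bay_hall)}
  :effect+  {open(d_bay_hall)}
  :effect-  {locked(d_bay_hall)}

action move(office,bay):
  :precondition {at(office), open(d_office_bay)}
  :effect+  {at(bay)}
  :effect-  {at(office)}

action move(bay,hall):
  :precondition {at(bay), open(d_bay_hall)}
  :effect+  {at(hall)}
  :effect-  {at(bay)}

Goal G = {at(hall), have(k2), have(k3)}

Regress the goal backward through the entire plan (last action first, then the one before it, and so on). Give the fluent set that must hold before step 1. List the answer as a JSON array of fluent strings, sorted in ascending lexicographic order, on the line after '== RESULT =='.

Regress step by step:
  through step 4 (move(bay,hall)): drop {at(hall)}, keep {have(k2), have(k3)}, require {at(bay), open(d_bay_hall)}
    → {at(bay), have(k2), have(k3), open(d_bay_hall)}
  through step 3 (move(office,bay)): drop {at(bay)}, keep {have(k2), have(k3), open(d_bay_hall)}, require {at(office), open(d_office_bay)}
    → {at(office), have(k2), have(k3), open(d_bay_hall), open(d_office_bay)}
  through step 2 (unlock(d_bay_hall)): drop {open(d_bay_hall)}, keep {at(office), have(k2), have(k3), open(d_office_bay)}, require {have(k3), locked(d_bay_hall)}
    → {at(office), have(k2), have(k3), locked(d_bay_hall), open(d_office_bay)}
  through step 1 (grab(k3)): drop {have(k3)}, keep {at(office), have(k2), locked(d_bay_hall), open(d_office_bay)}, require {at(office), key_at(k3,office)}
    → {at(office), have(k2), key_at(k3,office), locked(d_bay_hall), open(d_office_bay)}

== RESULT ==
["at(office)", "have(k2)", "key_at(k3,office)", "locked(d_bay_hall)", "open(d_office_bay)"]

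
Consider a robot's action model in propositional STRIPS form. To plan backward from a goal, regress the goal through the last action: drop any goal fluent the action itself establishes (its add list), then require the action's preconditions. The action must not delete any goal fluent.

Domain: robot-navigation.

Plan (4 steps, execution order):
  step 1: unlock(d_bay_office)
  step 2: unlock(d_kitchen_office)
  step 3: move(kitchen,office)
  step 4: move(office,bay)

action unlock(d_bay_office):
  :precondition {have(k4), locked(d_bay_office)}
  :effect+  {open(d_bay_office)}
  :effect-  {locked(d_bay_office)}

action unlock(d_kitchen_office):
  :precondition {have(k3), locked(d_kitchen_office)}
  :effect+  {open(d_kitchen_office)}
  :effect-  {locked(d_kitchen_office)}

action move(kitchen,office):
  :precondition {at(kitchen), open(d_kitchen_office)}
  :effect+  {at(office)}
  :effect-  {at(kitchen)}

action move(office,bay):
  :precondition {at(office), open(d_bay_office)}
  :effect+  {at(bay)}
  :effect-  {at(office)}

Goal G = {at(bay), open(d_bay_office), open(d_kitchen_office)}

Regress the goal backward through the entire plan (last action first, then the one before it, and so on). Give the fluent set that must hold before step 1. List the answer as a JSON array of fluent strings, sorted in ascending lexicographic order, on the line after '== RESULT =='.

Regress step by step:
  through step 4 (move(office,bay)): drop {at(bay)}, keep {open(d_bay_office), open(d_kitchen_office)}, require {at(office), open(d_bay_office)}
    → {at(office), open(d_bay_office), open(d_kitchen_office)}
  through step 3 (move(kitchen,office)): drop {at(office)}, keep {open(d_bay_office), open(d_kitchen_office)}, require {at(kitchen), open(d_kitchen_office)}
    → {at(kitchen), open(d_bay_office), open(d_kitchen_office)}
  through step 2 (unlock(d_kitchen_office)): drop {open(d_kitchen_office)}, keep {at(kitchen), open(d_bay_office)}, require {have(k3), locked(d_kitchen_office)}
    → {at(kitchen), have(k3), locked(d_kitchen_office), open(d_bay_office)}
  through step 1 (unlock(d_bay_office)): drop {open(d_bay_office)}, keep {at(kitchen), have(k3), locked(d_kitchen_office)}, require {have(k4), locked(d_bay_office)}
    → {at(kitchen), have(k3), have(k4), locked(d_bay_office), locked(d_kitchen_office)}

== RESULT ==
["at(kitchen)", "have(k3)", "have(k4)", "locked(d_bay_office)", "locked(d_kitchen_office)"]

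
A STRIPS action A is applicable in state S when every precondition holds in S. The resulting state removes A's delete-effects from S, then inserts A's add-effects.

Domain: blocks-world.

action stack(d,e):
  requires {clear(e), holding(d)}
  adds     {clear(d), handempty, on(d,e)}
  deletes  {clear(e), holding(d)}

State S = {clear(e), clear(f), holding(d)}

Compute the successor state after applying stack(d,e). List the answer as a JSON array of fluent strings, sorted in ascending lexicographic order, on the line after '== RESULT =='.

Compute (S \ del) ∪ add:
  pre ⊆ S: {clear(e), holding(d)} ⊆ S  — applicable
  S \ del = {clear(f)}
  ∪ add   = {clear(d), clear(f), handempty, on(d,e)}

== RESULT ==
["clear(d)", "clear(f)", "handempty", "on(d,e)"]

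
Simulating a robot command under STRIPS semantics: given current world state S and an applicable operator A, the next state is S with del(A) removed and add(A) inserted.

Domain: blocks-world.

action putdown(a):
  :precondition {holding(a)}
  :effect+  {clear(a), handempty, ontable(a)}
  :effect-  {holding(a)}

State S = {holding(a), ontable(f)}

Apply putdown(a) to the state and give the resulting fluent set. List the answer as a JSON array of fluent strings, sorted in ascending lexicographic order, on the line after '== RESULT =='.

Compute (S \ del) ∪ add:
  pre ⊆ S: {holding(a)} ⊆ S  — applicable
  S \ del = {ontable(f)}
  ∪ add   = {clear(a), handempty, ontable(a), ontable(f)}

== RESULT ==
["clear(a)", "handempty", "ontable(a)", "ontable(f)"]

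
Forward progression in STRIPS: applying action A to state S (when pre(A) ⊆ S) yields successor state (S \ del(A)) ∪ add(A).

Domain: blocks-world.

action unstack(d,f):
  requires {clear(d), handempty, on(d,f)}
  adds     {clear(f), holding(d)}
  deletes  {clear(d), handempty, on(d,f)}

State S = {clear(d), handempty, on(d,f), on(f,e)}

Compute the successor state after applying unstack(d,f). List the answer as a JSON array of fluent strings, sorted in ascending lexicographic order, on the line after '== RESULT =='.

Compute (S \ del) ∪ add:
  pre ⊆ S: {clear(d), handempty, on(d,f)} ⊆ S  — applicable
  S \ del = {on(f,e)}
  ∪ add   = {clear(f), holding(d), on(f,e)}

== RESULT ==
["clear(f)", "holding(d)", "on(f,e)"]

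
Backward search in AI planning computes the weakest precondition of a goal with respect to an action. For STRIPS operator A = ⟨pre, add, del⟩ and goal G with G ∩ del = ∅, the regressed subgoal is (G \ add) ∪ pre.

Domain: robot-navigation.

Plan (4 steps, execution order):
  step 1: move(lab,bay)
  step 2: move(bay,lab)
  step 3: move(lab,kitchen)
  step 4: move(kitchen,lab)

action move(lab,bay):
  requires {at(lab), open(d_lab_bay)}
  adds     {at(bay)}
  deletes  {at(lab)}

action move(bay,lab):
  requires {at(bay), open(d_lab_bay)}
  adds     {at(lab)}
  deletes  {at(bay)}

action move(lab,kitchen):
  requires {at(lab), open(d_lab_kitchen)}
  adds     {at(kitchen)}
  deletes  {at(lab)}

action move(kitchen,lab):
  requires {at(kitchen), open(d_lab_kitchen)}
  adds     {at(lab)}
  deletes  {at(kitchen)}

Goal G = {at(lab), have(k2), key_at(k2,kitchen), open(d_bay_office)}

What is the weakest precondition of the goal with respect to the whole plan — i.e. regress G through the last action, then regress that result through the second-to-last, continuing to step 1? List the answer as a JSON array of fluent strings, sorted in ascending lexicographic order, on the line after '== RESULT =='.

Work backward from the goal:
  through step 4 (move(kitchen,lab)): drop {at(lab)}, keep {have(k2), key_at(k2,kitchen), open(d_bay_office)}, require {at(kitchen), open(d_lab_kitchen)}
    → {at(kitchen), have(k2), key_at(k2,kitchen), open(d_bay_office), open(d_lab_kitchen)}
  through step 3 (move(lab,kitchen)): drop {at(kitchen)}, keep {have(k2), key_at(k2,kitchen), open(d_bay_office), open(d_lab_kitchen)}, require {at(lab), open(d_lab_kitchen)}
    → {at(lab), have(k2), key_at(k2,kitchen), open(d_bay_office), open(d_lab_kitchen)}
  through step 2 (move(bay,lab)): drop {at(lab)}, keep {have(k2), key_at(k2,kitchen), open(d_bay_office), open(d_lab_kitchen)}, require {at(bay), open(d_lab_bay)}
    → {at(bay), have(k2), key_at(k2,kitchen), open(d_bay_office), open(d_lab_bay), open(d_lab_kitchen)}
  through step 1 (move(lab,bay)): drop {at(bay)}, keep {have(k2), key_at(k2,kitchen), open(d_bay_office), open(d_lab_bay), open(d_lab_kitchen)}, require {at(lab), open(d_lab_bay)}
    → {at(lab), have(k2), key_at(k2,kitchen), open(d_bay_office), open(d_lab_bay), open(d_lab_kitchen)}

== RESULT ==
["at(lab)", "have(k2)", "key_at(k2,kitchen)", "open(d_bay_office)", "open(d_lab_bay)", "open(d_lab_kitchen)"]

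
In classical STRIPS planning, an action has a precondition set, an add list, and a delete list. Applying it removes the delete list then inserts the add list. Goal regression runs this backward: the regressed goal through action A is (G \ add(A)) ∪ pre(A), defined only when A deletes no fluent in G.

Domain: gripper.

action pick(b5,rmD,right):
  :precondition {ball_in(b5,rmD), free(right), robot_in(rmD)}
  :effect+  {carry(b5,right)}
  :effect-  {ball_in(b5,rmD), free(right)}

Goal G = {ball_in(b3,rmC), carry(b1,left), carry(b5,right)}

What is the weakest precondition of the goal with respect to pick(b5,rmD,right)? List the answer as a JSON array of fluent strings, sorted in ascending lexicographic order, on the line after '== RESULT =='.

Compute (G \ add) ∪ pre:
  G ∩ del = {}  (empty — regression defined)
  G \ add = {ball_in(b3,rmC), carry(b1,left), carry(b5,right)} \ {carry(b5,right)} = {ball_in(b3,rmC), carry(b1,left)}
  ∪ pre   = {ball_in(b3,rmC), carry(b1,left)} ∪ {ball_in(b5,rmD), free(right), robot_in(rmD)}
          = {ball_in(b3,rmC), ball_in(b5,rmD), carry(b1,left), free(right), robot_in(rmD)}

== RESULT ==
["ball_in(b3,rmC)", "ball_in(b5,rmD)", "carry(b1,left)", "free(right)", "robot_in(rmD)"]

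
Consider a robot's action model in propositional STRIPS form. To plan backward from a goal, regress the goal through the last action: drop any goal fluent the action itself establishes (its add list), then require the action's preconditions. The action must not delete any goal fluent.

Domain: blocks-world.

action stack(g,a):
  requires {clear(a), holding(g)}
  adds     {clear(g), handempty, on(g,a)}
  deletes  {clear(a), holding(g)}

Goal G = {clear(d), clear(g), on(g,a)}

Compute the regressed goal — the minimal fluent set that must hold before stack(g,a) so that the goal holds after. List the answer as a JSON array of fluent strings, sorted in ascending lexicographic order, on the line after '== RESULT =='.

Compute (G \ add) ∪ pre:
  G ∩ del = {}  (empty — regression defined)
  G \ add = {clear(d), clear(g), on(g,a)} \ {clear(g), handempty, on(g,a)} = {clear(d)}
  ∪ pre   = {clear(d)} ∪ {clear(a), holding(g)}
          = {clear(a), clear(d), holding(g)}

== RESULT ==
["clear(a)", "clear(d)", "holding(g)"]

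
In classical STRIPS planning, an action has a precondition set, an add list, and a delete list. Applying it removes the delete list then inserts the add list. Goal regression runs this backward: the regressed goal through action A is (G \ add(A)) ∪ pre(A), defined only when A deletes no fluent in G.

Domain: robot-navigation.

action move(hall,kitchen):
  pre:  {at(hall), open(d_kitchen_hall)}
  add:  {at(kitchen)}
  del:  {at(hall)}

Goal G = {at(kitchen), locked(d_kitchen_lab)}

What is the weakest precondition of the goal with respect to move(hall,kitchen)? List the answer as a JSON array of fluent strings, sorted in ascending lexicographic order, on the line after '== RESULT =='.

Compute (G \ add) ∪ pre:
  G ∩ del = {}  (empty — regression defined)
  G \ add = {at(kitchen), locked(d_kitchen_lab)} \ {at(kitchen)} = {locked(d_kitchen_lab)}
  ∪ pre   = {locked(d_kitchen_lab)} ∪ {at(hall), open(d_kitchen_hall)}
          = {at(hall), locked(d_kitchen_lab), open(d_kitchen_hall)}

== RESULT ==
["at(hall)", "locked(d_kitchen_lab)", "open(d_kitchen_hall)"]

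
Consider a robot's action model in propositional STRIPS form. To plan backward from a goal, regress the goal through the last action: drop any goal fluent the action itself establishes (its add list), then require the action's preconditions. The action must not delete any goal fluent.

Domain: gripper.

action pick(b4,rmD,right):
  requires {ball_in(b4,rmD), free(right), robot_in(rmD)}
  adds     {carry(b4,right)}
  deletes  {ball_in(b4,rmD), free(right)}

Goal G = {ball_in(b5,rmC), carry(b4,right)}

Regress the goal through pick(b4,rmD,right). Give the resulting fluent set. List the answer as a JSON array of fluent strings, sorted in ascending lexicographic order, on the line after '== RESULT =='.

Regress:
  G ∩ del = {}  (empty — regression defined)
  G \ add = {ball_in(b5,rmC), carry(b4,right)} \ {carry(b4,right)} = {ball_in(b5,rmC)}
  ∪ pre   = {ball_in(b5,rmC)} ∪ {ball_in(b4,rmD), free(right), robot_in(rmD)}
          = {ball_in(b4,rmD), ball_in(b5,rmC), free(right), robot_in(rmD)}

== RESULT ==
["ball_in(b4,rmD)", "ball_in(b5,rmC)", "free(right)", "robot_in(rmD)"]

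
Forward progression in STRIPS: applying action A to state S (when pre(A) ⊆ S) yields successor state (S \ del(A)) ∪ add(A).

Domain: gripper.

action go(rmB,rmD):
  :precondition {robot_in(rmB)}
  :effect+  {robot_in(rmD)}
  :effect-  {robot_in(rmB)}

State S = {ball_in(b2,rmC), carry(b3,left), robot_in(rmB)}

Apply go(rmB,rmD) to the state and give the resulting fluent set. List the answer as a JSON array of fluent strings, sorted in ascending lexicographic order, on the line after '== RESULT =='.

Compute (S \ del) ∪ add:
  pre ⊆ S: {robot_in(rmB)} ⊆ S  — applicable
  S \ del = {ball_in(b2,rmC), carry(b3,left)}
  ∪ add   = {ball_in(b2,rmC), carry(b3,left), robot_in(rmD)}

== RESULT ==
["ball_in(b2,rmC)", "carry(b3,left)", "robot_in(rmD)"]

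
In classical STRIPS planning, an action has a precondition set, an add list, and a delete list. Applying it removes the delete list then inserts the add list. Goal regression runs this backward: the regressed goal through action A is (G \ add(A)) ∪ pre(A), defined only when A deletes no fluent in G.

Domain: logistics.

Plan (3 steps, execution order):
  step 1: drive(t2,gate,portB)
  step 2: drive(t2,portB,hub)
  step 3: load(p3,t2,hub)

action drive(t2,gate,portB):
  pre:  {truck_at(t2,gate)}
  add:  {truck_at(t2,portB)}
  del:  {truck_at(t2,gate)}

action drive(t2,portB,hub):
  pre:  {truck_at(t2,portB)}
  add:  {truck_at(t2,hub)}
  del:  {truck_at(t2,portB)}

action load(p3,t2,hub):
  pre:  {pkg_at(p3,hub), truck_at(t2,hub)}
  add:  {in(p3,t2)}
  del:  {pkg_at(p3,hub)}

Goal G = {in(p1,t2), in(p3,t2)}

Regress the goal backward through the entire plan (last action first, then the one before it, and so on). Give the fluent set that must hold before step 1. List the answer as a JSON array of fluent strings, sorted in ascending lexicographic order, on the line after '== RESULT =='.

Regress step by step:
  through step 3 (load(p3,t2,hub)): drop {in(p3,t2)}, keep {in(p1,t2)}, require {pkg_at(p3,hub), truck_at(t2,hub)}
    → {in(p1,t2), pkg_at(p3,hub), truck_at(t2,hub)}
  through step 2 (drive(t2,portB,hub)): drop {truck_at(t2,hub)}, keep {in(p1,t2), pkg_at(p3,hub)}, require {truck_at(t2,portB)}
    → {in(p1,t2), pkg_at(p3,hub), truck_at(t2,portB)}
  through step 1 (drive(t2,gate,portB)): drop {truck_at(t2,portB)}, keep {in(p1,t2), pkg_at(p3,hub)}, require {truck_at(t2,gate)}
    → {in(p1,t2), pkg_at(p3,hub), truck_at(t2,gate)}

== RESULT ==
["in(p1,t2)", "pkg_at(p3,hub)", "truck_at(t2,gate)"]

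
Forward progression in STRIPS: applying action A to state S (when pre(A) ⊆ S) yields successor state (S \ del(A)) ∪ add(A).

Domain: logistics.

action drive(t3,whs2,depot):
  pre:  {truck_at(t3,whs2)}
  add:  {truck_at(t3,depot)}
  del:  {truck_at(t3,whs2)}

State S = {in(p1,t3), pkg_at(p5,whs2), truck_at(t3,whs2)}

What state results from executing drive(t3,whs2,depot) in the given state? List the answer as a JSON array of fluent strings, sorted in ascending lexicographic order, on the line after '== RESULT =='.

Compute (S \ del) ∪ add:
  pre ⊆ S: {truck_at(t3,whs2)} ⊆ S  — applicable
  S \ del = {in(p1,t3), pkg_at(p5,whs2)}
  ∪ add   = {in(p1,t3), pkg_at(p5,whs2), truck_at(t3,depot)}

== RESULT ==
["in(p1,t3)", "pkg_at(p5,whs2)", "truck_at(t3,depot)"]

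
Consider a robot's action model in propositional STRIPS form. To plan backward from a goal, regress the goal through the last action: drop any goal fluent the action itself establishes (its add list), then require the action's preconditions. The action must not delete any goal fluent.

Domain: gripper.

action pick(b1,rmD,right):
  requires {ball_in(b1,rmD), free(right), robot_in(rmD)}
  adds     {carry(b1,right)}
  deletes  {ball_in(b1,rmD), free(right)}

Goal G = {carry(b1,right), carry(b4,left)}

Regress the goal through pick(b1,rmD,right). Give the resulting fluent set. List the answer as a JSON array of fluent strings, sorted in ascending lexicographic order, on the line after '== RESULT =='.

Regress:
  G ∩ del = {}  (empty — regression defined)
  G \ add = {carry(b1,right), carry(b4,left)} \ {carry(b1,right)} = {carry(b4,left)}
  ∪ pre   = {carry(b4,left)} ∪ {ball_in(b1,rmD), free(right), robot_in(rmD)}
          = {ball_in(b1,rmD), carry(b4,left), free(right), robot_in(rmD)}

== RESULT ==
["ball_in(b1,rmD)", "carry(b4,left)", "free(right)", "robot_in(rmD)"]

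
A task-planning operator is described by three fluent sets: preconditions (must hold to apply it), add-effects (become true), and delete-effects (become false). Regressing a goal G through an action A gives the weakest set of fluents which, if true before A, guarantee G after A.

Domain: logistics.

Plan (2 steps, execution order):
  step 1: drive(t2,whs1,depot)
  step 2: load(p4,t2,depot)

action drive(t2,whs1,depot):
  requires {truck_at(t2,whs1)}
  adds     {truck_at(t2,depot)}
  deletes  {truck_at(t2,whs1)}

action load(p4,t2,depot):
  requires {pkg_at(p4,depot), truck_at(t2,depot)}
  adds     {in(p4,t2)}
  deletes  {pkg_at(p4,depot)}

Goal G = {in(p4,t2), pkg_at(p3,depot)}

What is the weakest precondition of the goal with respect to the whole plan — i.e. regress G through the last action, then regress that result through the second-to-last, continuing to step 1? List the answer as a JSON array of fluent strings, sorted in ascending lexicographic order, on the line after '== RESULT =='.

Work backward from the goal:
  through step 2 (load(p4,t2,depot)): drop {in(p4,t2)}, keep {pkg_at(p3,depot)}, require {pkg_at(p4,depot), truck_at(t2,depot)}
    → {pkg_at(p3,depot), pkg_at(p4,depot), truck_at(t2,depot)}
  through step 1 (drive(t2,whs1,depot)): drop {truck_at(t2,depot)}, keep {pkg_at(p3,depot), pkg_at(p4,depot)}, require {truck_at(t2,whs1)}
    → {pkg_at(p3,depot), pkg_at(p4,depot), truck_at(t2,whs1)}

== RESULT ==
["pkg_at(p3,depot)", "pkg_at(p4,depot)", "truck_at(t2,whs1)"]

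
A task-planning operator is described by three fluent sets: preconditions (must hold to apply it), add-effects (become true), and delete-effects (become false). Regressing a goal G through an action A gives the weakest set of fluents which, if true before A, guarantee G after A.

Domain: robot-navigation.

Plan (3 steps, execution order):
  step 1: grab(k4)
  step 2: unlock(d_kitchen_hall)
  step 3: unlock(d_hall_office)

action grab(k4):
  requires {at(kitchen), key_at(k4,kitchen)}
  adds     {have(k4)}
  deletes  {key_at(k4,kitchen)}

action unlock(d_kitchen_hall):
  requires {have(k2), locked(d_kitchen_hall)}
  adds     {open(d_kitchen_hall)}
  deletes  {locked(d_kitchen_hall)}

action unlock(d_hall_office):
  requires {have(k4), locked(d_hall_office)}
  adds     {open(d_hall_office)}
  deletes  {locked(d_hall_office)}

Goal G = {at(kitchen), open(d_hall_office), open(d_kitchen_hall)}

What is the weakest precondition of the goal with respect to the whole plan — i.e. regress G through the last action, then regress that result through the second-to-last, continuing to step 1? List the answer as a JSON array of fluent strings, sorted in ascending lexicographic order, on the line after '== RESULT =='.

Work backward from the goal:
  through step 3 (unlock(d_hall_office)): drop {open(d_hall_office)}, keep {at(kitchen), open(d_kitchen_hall)}, require {have(k4), locked(d_hall_office)}
    → {at(kitchen), have(k4), locked(d_hall_office), open(d_kitchen_hall)}
  through step 2 (unlock(d_kitchen_hall)): drop {open(d_kitchen_hall)}, keep {at(kitchen), have(k4), locked(d_hall_office)}, require {have(k2), locked(d_kitchen_hall)}
    → {at(kitchen), have(k2), have(k4), locked(d_hall_office), locked(d_kitchen_hall)}
  through step 1 (grab(k4)): drop {have(k4)}, keep {at(kitchen), have(k2), locked(d_hall_office), locked(d_kitchen_hall)}, require {at(kitchen), key_at(k4,kitchen)}
    → {at(kitchen), have(k2), key_at(k4,kitchen), locked(d_hall_office), locked(d_kitchen_hall)}

== RESULT ==
["at(kitchen)", "have(k2)", "key_at(k4,kitchen)", "locked(d_hall_office)", "locked(d_kitchen_hall)"]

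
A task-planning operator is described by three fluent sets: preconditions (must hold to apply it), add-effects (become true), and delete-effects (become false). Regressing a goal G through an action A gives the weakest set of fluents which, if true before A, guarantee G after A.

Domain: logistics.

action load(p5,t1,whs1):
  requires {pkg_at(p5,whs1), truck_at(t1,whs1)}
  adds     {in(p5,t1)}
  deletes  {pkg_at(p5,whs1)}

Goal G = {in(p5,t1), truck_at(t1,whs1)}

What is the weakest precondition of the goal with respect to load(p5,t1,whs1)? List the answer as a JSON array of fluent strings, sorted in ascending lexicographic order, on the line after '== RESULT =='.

Regress:
  G ∩ del = {}  (empty — regression defined)
  G \ add = {in(p5,t1), truck_at(t1,whs1)} \ {in(p5,t1)} = {truck_at(t1,whs1)}
  ∪ pre   = {truck_at(t1,whs1)} ∪ {pkg_at(p5,whs1), truck_at(t1,whs1)}
          = {pkg_at(p5,whs1), truck_at(t1,whs1)}

== RESULT ==
["pkg_at(p5,whs1)", "truck_at(t1,whs1)"]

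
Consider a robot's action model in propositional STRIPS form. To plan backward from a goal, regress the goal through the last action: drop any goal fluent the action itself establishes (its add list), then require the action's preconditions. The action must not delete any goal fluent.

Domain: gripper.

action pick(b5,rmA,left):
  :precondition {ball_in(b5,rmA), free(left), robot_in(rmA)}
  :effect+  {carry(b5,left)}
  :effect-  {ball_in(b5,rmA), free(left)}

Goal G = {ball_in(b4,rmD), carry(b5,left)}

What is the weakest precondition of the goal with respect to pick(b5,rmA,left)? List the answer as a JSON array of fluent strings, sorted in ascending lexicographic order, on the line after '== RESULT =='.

Compute (G \ add) ∪ pre:
  G ∩ del = {}  (empty — regression defined)
  G \ add = {ball_in(b4,rmD), carry(b5,left)} \ {carry(b5,left)} = {ball_in(b4,rmD)}
  ∪ pre   = {ball_in(b4,rmD)} ∪ {ball_in(b5,rmA), free(left), robot_in(rmA)}
          = {ball_in(b4,rmD), ball_in(b5,rmA), free(left), robot_in(rmA)}

== RESULT ==
["ball_in(b4,rmD)", "ball_in(b5,rmA)", "free(left)", "robot_in(rmA)"]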